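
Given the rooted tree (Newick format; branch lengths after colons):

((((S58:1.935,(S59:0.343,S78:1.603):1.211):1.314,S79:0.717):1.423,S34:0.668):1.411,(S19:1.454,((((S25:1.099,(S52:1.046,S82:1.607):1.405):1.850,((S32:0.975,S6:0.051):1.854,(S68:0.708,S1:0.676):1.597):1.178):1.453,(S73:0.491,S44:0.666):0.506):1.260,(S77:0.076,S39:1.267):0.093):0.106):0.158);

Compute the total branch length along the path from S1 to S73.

5.901

The path runs S1 → … → MRCA → … → S73; the MRCA is the node subtending (((S25,(S52,S82)),((S32,S6),(S68,S1))),(S73,S44)).
Branch lengths along that path: 0.676 + 1.597 + 1.178 + 1.453 + 0.506 + 0.491 = 5.901.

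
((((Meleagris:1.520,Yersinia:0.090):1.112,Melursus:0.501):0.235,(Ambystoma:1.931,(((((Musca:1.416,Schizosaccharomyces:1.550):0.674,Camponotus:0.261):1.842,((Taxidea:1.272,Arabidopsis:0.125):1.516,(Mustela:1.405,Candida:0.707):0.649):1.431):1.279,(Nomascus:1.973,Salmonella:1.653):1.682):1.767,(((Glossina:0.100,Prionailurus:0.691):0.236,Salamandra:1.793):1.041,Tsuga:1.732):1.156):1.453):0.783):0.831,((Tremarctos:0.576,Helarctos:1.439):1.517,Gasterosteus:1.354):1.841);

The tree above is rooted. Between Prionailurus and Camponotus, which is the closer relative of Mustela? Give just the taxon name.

Camponotus

The MRCA of Mustela and Camponotus subtends (((Musca,Schizosaccharomyces),Camponotus),((Taxidea,Arabidopsis),(Mustela,Candida))) (7 taxa).
The MRCA of Mustela and Prionailurus subtends (((((Musca,Schizosaccharomyces),Camponotus),((Taxidea,Arabidopsis),(Mustela,Candida))),(Nomascus,Salmonella)),(((Glossina,Prionailurus),Salamandra),Tsuga)) (13 taxa).
The first is nested inside the second, so Mustela shares a more recent common ancestor with Camponotus.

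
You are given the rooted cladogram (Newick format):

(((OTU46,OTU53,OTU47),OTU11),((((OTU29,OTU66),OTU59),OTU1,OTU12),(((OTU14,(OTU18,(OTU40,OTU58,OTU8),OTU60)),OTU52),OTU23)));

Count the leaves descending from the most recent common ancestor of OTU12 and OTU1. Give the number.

The MRCA of OTU12 and OTU1 is the node subtending (((OTU29,OTU66),OTU59),OTU1,OTU12).
That clade contains 5 terminal taxa: OTU1, OTU12, OTU29, OTU59, OTU66.

5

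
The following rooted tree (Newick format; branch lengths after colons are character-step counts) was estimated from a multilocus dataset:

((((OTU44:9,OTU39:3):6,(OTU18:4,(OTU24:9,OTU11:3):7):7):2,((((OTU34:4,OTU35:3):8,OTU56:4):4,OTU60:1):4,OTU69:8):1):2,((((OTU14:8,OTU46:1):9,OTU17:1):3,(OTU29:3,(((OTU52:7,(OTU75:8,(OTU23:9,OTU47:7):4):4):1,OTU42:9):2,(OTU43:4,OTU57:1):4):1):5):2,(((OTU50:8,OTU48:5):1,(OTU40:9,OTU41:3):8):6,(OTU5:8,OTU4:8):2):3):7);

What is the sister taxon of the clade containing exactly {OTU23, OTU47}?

The clade containing exactly {OTU23, OTU47} attaches to the tree at the node subtending (OTU75,(OTU23,OTU47)).
The other lineage descending from that same node — the sister group — is the single tip OTU75.

OTU75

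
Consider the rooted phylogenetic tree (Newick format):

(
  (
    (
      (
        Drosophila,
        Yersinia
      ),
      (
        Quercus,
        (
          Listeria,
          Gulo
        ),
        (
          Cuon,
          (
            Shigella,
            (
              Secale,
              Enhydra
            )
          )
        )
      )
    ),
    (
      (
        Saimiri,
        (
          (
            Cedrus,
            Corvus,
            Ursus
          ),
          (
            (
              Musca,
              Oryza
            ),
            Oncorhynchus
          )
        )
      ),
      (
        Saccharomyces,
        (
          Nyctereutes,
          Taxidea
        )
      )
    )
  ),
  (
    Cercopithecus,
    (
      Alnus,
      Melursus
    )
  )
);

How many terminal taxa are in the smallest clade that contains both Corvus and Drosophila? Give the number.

19

The MRCA of Corvus and Drosophila is the node subtending (((Drosophila,Yersinia),(Quercus,(Listeria,Gulo),(Cuon,(Shigella,(Secale,Enhydra))))),((Saimiri,((Cedrus,Corvus,Ursus),((Musca,Oryza),Oncorhynchus))),(Saccharomyces,(Nyctereutes,Taxidea)))).
That clade contains 19 terminal taxa: Cedrus, Corvus, Cuon, Drosophila, Enhydra, Gulo, Listeria, Musca, Nyctereutes, Oncorhynchus, Oryza, Quercus, Saccharomyces, Saimiri, Secale, Shigella, Taxidea, Ursus, Yersinia.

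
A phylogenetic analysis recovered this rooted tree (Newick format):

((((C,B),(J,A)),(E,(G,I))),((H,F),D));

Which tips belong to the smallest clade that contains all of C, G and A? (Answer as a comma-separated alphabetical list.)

A, B, C, E, G, I, J

Tracing C: it sits inside (C,B).
Tracing G: it sits inside (G,I).
Tracing A: it sits inside (J,A).
The smallest clade enclosing all 3 is (((C,B),(J,A)),(E,(G,I))); the answer is its 7 terminal taxa in alphabetical order.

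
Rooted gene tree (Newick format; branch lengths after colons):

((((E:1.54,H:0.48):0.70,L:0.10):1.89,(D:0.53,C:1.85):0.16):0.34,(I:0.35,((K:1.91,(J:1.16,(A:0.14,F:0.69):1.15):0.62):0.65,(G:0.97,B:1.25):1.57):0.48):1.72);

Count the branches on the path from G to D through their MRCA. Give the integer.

7

The MRCA of G and D is the root of the tree.
From G up to that node: 4 branches. From D up to the same node: 3 branches. Total: 4 + 3 = 7.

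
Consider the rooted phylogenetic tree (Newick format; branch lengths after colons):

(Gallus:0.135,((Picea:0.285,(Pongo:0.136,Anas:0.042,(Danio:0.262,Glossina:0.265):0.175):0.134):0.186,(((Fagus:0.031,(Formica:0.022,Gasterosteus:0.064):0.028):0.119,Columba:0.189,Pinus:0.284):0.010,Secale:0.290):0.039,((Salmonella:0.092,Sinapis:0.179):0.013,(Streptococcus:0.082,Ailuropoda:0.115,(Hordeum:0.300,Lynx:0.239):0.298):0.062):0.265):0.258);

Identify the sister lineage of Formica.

Formica attaches to the tree at the node subtending (Formica,Gasterosteus).
The other lineage descending from that same node — the sister group — is the single tip Gasterosteus.

Gasterosteus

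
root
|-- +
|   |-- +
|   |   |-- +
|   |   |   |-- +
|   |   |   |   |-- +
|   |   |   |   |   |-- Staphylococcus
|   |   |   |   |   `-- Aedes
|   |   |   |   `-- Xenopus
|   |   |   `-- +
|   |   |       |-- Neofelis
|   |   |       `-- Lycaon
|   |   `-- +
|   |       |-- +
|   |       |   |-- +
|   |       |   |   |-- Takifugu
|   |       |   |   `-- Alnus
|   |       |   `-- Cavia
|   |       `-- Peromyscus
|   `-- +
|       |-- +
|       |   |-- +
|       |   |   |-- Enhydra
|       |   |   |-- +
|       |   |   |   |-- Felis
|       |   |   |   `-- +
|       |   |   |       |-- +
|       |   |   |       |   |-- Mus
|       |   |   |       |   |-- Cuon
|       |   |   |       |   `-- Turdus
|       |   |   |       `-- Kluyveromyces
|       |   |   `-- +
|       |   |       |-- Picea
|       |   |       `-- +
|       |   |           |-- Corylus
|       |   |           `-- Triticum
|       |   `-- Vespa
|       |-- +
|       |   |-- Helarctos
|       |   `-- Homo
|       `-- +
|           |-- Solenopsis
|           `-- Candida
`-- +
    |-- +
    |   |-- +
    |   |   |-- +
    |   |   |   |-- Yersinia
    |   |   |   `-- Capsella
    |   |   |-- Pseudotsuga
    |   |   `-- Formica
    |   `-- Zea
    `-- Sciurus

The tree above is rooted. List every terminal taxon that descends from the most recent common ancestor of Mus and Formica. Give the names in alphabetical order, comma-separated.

Tracing Mus: it sits inside (Mus,Cuon,Turdus).
Tracing Formica: it sits inside ((Yersinia,Capsella),Pseudotsuga,Formica).
The smallest clade enclosing both is the whole tree (their MRCA is the root), so the answer is all 29 tips in alphabetical order.

Aedes, Alnus, Candida, Capsella, Cavia, Corylus, Cuon, Enhydra, Felis, Formica, Helarctos, Homo, Kluyveromyces, Lycaon, Mus, Neofelis, Peromyscus, Picea, Pseudotsuga, Sciurus, Solenopsis, Staphylococcus, Takifugu, Triticum, Turdus, Vespa, Xenopus, Yersinia, Zea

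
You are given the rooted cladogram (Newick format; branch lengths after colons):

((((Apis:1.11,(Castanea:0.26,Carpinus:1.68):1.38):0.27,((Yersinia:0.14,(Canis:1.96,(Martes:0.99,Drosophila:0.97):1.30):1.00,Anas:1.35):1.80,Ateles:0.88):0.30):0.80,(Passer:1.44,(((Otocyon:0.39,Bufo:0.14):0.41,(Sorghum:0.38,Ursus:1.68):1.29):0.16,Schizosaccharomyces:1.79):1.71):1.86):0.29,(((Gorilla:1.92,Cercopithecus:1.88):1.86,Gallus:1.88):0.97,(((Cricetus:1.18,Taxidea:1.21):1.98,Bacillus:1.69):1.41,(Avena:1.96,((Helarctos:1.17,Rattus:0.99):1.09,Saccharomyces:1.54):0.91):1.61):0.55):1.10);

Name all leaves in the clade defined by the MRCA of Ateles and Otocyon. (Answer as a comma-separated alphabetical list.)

Anas, Apis, Ateles, Bufo, Canis, Carpinus, Castanea, Drosophila, Martes, Otocyon, Passer, Schizosaccharomyces, Sorghum, Ursus, Yersinia

Tracing Ateles: it sits inside ((Yersinia,(Canis,(Martes,Drosophila)),Anas),Ateles).
Tracing Otocyon: it sits inside (Otocyon,Bufo).
The smallest clade enclosing both is (((Apis,(Castanea,Carpinus)),((Yersinia,(Canis,(Martes,Drosophila)),Anas),Ateles)),(Passer,(((Otocyon,Bufo),(Sorghum,Ursus)),Schizosaccharomyces))); the answer is its 15 terminal taxa in alphabetical order.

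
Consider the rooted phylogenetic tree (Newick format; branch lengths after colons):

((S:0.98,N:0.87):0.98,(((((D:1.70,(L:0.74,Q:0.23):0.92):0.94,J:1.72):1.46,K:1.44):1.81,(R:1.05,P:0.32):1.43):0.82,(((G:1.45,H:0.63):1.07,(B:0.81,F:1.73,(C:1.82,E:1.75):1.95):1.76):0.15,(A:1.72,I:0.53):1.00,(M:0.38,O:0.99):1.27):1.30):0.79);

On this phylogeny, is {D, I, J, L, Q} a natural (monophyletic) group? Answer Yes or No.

The MRCA of the listed taxa subtends (((((D,(L,Q)),J),K),(R,P)),(((G,H),(B,F,(C,E))),(A,I),(M,O))).
That clade also contains A, B, C, E, F, G, H, K, M, O, P, R, which are not in the proposed group, so the group is not monophyletic.

No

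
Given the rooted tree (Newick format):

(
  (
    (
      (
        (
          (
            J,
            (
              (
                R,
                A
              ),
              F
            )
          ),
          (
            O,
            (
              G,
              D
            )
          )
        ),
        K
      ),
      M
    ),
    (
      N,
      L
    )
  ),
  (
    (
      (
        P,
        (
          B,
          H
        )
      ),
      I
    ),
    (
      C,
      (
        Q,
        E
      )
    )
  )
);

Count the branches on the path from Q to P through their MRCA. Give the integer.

The MRCA of Q and P is the node subtending (((P,(B,H)),I),(C,(Q,E))).
From Q up to that node: 3 branches. From P up to the same node: 3 branches. Total: 3 + 3 = 6.

6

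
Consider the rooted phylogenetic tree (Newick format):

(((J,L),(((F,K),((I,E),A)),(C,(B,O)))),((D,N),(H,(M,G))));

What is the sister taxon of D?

D attaches to the tree at the node subtending (D,N).
The other lineage descending from that same node — the sister group — is the single tip N.

N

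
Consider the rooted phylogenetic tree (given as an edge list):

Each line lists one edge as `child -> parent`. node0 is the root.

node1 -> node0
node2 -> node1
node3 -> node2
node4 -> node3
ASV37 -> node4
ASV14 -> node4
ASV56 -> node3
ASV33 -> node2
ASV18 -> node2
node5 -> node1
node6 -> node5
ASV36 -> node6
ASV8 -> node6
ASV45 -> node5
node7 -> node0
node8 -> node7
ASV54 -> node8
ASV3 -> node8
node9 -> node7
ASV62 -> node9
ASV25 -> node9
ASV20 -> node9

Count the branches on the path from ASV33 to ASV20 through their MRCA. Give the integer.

6

The MRCA of ASV33 and ASV20 is the root of the tree.
From ASV33 up to that node: 3 branches. From ASV20 up to the same node: 3 branches. Total: 3 + 3 = 6.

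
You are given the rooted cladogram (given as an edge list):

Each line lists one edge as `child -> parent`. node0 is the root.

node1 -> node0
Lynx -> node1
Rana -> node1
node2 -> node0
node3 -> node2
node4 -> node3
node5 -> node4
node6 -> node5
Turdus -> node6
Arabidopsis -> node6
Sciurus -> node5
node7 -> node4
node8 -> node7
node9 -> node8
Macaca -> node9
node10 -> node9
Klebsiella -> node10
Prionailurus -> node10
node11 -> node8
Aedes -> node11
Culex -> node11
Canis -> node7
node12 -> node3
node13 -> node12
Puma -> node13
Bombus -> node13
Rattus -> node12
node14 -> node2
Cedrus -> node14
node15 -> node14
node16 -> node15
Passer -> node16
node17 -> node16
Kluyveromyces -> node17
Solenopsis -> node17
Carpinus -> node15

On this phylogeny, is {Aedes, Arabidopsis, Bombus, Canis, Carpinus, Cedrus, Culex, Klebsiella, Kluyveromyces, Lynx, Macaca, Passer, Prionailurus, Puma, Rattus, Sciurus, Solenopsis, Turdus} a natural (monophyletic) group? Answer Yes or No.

The MRCA of the listed taxa is the root, so the smallest clade containing them is the whole tree.
That clade also contains Rana, which is not in the proposed group, so the group is not monophyletic.

No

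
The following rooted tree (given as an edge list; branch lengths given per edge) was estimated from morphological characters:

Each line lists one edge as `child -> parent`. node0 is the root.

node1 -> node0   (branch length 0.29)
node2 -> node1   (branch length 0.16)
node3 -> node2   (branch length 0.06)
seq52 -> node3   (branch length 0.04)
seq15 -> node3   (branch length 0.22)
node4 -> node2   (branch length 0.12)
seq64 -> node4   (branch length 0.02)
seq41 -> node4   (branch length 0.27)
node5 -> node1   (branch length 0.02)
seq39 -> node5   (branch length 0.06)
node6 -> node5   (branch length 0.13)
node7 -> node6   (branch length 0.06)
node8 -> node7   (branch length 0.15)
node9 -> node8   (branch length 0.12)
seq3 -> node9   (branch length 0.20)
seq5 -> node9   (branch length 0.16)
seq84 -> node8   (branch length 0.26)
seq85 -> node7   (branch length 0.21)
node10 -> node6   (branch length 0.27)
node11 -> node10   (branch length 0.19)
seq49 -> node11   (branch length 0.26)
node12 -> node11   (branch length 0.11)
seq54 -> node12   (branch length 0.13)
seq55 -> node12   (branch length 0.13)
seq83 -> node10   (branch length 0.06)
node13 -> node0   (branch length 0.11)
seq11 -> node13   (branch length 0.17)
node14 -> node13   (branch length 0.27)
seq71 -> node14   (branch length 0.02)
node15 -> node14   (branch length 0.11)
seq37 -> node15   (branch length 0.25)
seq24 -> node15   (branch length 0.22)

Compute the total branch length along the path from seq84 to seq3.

0.58

The path runs seq84 → … → MRCA → … → seq3; the MRCA is the node subtending ((seq3,seq5),seq84).
Branch lengths along that path: 0.26 + 0.12 + 0.20 = 0.58.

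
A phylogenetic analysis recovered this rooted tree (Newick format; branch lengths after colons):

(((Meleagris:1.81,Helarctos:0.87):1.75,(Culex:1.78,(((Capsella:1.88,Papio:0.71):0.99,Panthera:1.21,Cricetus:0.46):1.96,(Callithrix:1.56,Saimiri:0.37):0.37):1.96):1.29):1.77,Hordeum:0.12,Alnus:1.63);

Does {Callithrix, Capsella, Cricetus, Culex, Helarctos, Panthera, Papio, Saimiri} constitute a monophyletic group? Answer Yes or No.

No

The MRCA of the listed taxa subtends ((Meleagris,Helarctos),(Culex,(((Capsella,Papio),Panthera,Cricetus),(Callithrix,Saimiri)))).
That clade also contains Meleagris, which is not in the proposed group, so the group is not monophyletic.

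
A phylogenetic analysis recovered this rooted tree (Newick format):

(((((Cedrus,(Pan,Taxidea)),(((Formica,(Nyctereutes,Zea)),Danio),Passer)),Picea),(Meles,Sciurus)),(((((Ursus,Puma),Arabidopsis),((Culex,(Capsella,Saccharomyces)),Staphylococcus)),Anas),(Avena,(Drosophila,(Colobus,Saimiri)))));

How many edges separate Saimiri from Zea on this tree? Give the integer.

The MRCA of Saimiri and Zea is the root of the tree.
From Saimiri up to that node: 5 branches. From Zea up to the same node: 8 branches. Total: 5 + 8 = 13.

13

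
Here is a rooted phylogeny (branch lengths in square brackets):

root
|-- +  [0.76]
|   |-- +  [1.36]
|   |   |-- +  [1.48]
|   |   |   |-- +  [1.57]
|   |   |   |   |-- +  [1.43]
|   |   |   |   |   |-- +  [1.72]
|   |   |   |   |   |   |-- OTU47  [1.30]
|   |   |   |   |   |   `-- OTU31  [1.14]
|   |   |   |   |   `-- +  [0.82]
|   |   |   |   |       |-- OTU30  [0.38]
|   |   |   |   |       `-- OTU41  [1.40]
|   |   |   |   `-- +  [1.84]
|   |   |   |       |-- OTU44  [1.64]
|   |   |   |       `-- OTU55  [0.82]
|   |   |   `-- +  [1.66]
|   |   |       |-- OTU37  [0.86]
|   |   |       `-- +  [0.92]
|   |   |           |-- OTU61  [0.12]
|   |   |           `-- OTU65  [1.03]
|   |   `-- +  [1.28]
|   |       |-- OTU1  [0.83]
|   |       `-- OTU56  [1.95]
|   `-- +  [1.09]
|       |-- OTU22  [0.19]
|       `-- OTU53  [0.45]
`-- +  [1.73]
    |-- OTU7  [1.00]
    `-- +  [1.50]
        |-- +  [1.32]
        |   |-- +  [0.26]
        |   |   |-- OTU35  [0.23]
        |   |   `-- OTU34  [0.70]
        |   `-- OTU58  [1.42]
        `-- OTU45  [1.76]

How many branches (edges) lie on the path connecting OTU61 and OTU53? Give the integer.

The MRCA of OTU61 and OTU53 is the node subtending ((((((OTU47,OTU31),(OTU30,OTU41)),(OTU44,OTU55)),(OTU37,(OTU61,OTU65))),(OTU1,OTU56)),(OTU22,OTU53)).
From OTU61 up to that node: 5 branches. From OTU53 up to the same node: 2 branches. Total: 5 + 2 = 7.

7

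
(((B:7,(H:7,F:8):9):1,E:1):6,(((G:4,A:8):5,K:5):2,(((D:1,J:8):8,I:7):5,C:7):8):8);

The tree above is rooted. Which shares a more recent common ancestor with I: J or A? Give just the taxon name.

The MRCA of I and J subtends ((D,J),I) (3 taxa).
The MRCA of I and A subtends (((G,A),K),(((D,J),I),C)) (7 taxa).
The first is nested inside the second, so I shares a more recent common ancestor with J.

J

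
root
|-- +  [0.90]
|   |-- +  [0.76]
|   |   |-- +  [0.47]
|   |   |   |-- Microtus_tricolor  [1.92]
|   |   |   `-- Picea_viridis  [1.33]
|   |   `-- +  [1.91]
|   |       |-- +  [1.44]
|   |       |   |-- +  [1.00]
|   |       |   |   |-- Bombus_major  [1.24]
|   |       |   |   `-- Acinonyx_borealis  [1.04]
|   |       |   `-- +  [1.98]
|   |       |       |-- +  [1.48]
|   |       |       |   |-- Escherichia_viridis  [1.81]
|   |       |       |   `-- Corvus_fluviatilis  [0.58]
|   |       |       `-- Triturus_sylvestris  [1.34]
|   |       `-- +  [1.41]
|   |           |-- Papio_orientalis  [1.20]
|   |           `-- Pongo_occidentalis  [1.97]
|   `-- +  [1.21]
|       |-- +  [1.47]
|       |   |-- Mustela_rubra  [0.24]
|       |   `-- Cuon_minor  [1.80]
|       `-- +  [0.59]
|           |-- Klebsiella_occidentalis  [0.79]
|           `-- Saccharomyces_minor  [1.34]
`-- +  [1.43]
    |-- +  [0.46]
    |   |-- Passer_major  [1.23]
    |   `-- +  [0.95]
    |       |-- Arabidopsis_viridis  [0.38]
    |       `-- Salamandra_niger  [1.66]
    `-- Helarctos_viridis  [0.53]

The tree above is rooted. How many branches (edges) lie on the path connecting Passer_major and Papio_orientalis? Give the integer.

8

The MRCA of Passer_major and Papio_orientalis is the root of the tree.
From Passer_major up to that node: 3 branches. From Papio_orientalis up to the same node: 5 branches. Total: 3 + 5 = 8.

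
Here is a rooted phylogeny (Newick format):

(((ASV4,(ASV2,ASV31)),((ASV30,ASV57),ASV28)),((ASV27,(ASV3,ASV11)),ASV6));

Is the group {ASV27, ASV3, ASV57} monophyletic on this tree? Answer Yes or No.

No

The MRCA of the listed taxa is the root, so the smallest clade containing them is the whole tree.
That clade also contains ASV11, ASV2, ASV28, ASV30, ASV31, ASV4, ASV6, which are not in the proposed group, so the group is not monophyletic.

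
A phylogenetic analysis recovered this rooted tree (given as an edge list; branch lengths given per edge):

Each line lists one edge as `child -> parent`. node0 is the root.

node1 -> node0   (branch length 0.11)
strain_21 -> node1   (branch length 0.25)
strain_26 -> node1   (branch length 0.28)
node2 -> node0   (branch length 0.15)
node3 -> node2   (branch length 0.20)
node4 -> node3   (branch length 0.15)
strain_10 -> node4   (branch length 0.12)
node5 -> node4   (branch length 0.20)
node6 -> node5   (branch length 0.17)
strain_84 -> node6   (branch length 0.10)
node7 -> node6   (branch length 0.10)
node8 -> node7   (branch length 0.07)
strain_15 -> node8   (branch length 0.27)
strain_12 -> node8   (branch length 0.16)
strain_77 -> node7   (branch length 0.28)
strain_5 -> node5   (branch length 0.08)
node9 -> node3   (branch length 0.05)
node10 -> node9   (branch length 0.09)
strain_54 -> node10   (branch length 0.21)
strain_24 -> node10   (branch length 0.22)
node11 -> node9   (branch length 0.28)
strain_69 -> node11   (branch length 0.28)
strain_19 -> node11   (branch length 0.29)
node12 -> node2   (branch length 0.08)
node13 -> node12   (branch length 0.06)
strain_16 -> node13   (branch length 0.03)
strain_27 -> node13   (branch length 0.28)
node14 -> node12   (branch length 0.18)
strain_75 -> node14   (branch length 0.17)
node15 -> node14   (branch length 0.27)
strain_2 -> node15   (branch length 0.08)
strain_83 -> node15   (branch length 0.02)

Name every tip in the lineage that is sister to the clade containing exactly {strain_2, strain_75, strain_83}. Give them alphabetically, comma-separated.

The clade containing exactly {strain_2, strain_75, strain_83} attaches to the tree at the node subtending ((strain_16,strain_27),(strain_75,(strain_2,strain_83))).
The other lineage descending from that same node — the sister group — is (strain_16,strain_27); its 2 tips in alphabetical order are the answer.

strain_16, strain_27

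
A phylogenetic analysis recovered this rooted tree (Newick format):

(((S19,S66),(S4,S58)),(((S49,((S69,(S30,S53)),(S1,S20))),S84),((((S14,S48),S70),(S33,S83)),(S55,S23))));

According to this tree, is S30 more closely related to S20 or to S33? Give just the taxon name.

The MRCA of S30 and S20 subtends ((S69,(S30,S53)),(S1,S20)) (5 taxa).
The MRCA of S30 and S33 subtends (((S49,((S69,(S30,S53)),(S1,S20))),S84),((((S14,S48),S70),(S33,S83)),(S55,S23))) (14 taxa).
The first is nested inside the second, so S30 shares a more recent common ancestor with S20.

S20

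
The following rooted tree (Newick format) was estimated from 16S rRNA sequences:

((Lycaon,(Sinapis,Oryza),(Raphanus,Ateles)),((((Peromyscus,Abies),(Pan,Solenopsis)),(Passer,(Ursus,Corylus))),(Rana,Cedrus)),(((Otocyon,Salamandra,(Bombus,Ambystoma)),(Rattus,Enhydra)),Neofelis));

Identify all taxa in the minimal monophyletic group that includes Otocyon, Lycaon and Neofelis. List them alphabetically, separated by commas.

Tracing Otocyon: it sits inside (Otocyon,Salamandra,(Bombus,Ambystoma)).
Tracing Lycaon: it sits inside (Lycaon,(Sinapis,Oryza),(Raphanus,Ateles)).
Tracing Neofelis: it sits inside (((Otocyon,Salamandra,(Bombus,Ambystoma)),(Rattus,Enhydra)),Neofelis).
The smallest clade enclosing all 3 is the whole tree (their MRCA is the root), so the answer is all 21 tips in alphabetical order.

Abies, Ambystoma, Ateles, Bombus, Cedrus, Corylus, Enhydra, Lycaon, Neofelis, Oryza, Otocyon, Pan, Passer, Peromyscus, Rana, Raphanus, Rattus, Salamandra, Sinapis, Solenopsis, Ursus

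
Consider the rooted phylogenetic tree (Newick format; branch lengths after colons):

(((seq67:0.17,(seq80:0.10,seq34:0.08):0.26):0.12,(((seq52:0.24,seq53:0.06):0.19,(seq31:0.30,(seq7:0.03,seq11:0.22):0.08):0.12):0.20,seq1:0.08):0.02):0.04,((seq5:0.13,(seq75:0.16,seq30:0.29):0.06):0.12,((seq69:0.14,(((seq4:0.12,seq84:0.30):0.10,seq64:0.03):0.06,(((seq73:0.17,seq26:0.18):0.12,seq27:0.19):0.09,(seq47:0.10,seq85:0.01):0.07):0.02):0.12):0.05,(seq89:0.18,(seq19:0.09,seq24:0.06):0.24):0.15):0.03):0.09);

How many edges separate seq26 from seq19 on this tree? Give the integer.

9

The MRCA of seq26 and seq19 is the node subtending ((seq69,(((seq4,seq84),seq64),(((seq73,seq26),seq27),(seq47,seq85)))),(seq89,(seq19,seq24))).
From seq26 up to that node: 6 branches. From seq19 up to the same node: 3 branches. Total: 6 + 3 = 9.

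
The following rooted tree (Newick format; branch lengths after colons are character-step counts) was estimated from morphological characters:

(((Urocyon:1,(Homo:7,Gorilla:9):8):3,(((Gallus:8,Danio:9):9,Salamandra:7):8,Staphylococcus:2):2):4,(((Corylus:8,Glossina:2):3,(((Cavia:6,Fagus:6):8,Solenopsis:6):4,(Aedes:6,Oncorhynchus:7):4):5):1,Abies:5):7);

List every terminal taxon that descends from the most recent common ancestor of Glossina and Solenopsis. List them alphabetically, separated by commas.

Aedes, Cavia, Corylus, Fagus, Glossina, Oncorhynchus, Solenopsis

Tracing Glossina: it sits inside (Corylus,Glossina).
Tracing Solenopsis: it sits inside ((Cavia,Fagus),Solenopsis).
The smallest clade enclosing both is ((Corylus,Glossina),(((Cavia,Fagus),Solenopsis),(Aedes,Oncorhynchus))); the answer is its 7 terminal taxa in alphabetical order.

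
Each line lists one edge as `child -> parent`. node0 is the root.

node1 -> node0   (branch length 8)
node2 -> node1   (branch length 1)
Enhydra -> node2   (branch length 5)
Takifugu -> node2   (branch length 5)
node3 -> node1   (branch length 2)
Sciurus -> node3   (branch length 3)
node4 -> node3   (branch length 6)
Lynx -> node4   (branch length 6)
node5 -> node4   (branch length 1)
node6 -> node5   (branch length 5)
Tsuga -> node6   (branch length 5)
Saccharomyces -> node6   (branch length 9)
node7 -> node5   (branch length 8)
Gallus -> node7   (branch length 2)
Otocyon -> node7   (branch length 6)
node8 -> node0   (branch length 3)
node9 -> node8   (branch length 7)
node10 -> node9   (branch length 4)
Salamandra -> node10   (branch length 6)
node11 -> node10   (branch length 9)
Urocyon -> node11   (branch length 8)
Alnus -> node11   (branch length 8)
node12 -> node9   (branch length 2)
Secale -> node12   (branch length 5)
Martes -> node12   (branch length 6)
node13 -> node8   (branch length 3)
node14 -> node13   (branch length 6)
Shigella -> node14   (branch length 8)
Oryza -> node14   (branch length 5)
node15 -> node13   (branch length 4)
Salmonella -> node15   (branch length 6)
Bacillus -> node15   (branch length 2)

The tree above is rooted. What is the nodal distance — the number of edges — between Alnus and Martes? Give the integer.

5

The MRCA of Alnus and Martes is the node subtending ((Salamandra,(Urocyon,Alnus)),(Secale,Martes)).
From Alnus up to that node: 3 branches. From Martes up to the same node: 2 branches. Total: 3 + 2 = 5.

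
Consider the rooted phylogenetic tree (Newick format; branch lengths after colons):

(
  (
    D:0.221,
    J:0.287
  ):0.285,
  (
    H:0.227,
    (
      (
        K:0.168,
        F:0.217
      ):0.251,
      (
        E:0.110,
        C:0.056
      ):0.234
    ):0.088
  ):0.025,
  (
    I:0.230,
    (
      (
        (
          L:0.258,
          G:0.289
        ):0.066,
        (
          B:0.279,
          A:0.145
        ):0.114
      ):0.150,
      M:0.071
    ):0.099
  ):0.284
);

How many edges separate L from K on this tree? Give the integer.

9

The MRCA of L and K is the root of the tree.
From L up to that node: 5 branches. From K up to the same node: 4 branches. Total: 5 + 4 = 9.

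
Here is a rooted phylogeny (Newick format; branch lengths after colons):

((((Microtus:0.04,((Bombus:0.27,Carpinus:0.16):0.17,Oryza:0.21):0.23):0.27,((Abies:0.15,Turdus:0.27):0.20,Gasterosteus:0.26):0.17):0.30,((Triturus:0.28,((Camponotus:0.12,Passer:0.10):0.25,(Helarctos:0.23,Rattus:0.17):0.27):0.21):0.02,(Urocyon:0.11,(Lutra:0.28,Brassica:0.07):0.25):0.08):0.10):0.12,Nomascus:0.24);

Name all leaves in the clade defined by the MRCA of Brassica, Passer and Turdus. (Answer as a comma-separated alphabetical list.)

Abies, Bombus, Brassica, Camponotus, Carpinus, Gasterosteus, Helarctos, Lutra, Microtus, Oryza, Passer, Rattus, Triturus, Turdus, Urocyon

Tracing Brassica: it sits inside (Lutra,Brassica).
Tracing Passer: it sits inside (Camponotus,Passer).
Tracing Turdus: it sits inside (Abies,Turdus).
The smallest clade enclosing all 3 is (((Microtus,((Bombus,Carpinus),Oryza)),((Abies,Turdus),Gasterosteus)),((Triturus,((Camponotus,Passer),(Helarctos,Rattus))),(Urocyon,(Lutra,Brassica)))); the answer is its 15 terminal taxa in alphabetical order.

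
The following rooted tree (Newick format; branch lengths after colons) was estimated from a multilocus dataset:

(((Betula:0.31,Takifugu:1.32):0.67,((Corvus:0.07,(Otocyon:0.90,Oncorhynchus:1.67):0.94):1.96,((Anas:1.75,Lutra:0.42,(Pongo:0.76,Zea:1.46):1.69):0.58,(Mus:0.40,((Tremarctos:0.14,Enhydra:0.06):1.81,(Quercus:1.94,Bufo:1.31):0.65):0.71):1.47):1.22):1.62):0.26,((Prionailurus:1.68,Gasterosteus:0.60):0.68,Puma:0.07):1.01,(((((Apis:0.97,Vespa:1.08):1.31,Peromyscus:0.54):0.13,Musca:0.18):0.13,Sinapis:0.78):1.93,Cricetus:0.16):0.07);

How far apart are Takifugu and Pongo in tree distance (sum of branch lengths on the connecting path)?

7.86

The path runs Takifugu → … → MRCA → … → Pongo; the MRCA is the node subtending ((Betula,Takifugu),((Corvus,(Otocyon,Oncorhynchus)),((Anas,Lutra,(Pongo,Zea)),(Mus,((Tremarctos,Enhydra),(Quercus,Bufo)))))).
Branch lengths along that path: 1.32 + 0.67 + 1.62 + 1.22 + 0.58 + 1.69 + 0.76 = 7.86.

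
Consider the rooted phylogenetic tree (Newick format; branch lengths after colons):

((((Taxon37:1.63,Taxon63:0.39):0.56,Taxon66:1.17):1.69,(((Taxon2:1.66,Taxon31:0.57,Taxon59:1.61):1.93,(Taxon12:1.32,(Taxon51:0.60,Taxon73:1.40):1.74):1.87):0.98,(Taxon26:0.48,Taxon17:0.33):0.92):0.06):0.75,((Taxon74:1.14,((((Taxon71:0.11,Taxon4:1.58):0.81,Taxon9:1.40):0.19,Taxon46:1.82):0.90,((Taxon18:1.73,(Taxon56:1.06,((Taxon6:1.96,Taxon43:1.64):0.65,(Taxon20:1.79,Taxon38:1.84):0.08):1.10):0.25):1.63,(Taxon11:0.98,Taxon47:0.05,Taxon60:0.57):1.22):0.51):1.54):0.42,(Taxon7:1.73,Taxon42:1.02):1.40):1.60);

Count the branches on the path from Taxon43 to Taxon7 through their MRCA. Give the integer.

10

The MRCA of Taxon43 and Taxon7 is the node subtending ((Taxon74,((((Taxon71,Taxon4),Taxon9),Taxon46),((Taxon18,(Taxon56,((Taxon6,Taxon43),(Taxon20,Taxon38)))),(Taxon11,Taxon47,Taxon60)))),(Taxon7,Taxon42)).
From Taxon43 up to that node: 8 branches. From Taxon7 up to the same node: 2 branches. Total: 8 + 2 = 10.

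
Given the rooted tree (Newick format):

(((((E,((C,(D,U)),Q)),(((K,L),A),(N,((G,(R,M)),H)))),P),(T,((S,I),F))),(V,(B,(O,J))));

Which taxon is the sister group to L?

K

L attaches to the tree at the node subtending (K,L).
The other lineage descending from that same node — the sister group — is the single tip K.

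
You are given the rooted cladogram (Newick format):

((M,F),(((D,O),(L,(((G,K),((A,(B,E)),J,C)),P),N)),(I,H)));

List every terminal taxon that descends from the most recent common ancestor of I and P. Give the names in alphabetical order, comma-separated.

A, B, C, D, E, G, H, I, J, K, L, N, O, P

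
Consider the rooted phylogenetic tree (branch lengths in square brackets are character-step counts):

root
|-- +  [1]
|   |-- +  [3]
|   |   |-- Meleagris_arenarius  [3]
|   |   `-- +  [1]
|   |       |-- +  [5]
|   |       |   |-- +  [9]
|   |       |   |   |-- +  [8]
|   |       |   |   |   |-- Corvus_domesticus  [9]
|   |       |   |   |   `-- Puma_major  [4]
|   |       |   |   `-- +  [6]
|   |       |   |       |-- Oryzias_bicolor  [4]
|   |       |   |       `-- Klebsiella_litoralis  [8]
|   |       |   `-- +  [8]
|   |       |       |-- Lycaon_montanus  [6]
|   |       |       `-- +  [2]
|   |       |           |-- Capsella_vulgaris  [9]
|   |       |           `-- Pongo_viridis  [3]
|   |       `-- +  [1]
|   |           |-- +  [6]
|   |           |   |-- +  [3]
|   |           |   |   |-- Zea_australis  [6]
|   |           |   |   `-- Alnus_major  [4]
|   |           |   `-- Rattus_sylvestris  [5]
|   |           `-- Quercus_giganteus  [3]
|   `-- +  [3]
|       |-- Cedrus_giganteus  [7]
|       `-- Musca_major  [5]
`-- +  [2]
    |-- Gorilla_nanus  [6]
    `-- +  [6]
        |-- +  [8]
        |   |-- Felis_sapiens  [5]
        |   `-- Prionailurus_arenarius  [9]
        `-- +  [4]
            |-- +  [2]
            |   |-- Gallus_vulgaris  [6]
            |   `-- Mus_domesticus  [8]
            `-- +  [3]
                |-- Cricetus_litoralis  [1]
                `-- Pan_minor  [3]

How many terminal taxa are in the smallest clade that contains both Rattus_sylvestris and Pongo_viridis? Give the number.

The MRCA of Rattus_sylvestris and Pongo_viridis is the node subtending ((((Corvus_domesticus,Puma_major),(Oryzias_bicolor,Klebsiella_litoralis)),(Lycaon_montanus,(Capsella_vulgaris,Pongo_viridis))),(((Zea_australis,Alnus_major),Rattus_sylvestris),Quercus_giganteus)).
That clade contains 11 terminal taxa: Alnus_major, Capsella_vulgaris, Corvus_domesticus, Klebsiella_litoralis, Lycaon_montanus, Oryzias_bicolor, Pongo_viridis, Puma_major, Quercus_giganteus, Rattus_sylvestris, Zea_australis.

11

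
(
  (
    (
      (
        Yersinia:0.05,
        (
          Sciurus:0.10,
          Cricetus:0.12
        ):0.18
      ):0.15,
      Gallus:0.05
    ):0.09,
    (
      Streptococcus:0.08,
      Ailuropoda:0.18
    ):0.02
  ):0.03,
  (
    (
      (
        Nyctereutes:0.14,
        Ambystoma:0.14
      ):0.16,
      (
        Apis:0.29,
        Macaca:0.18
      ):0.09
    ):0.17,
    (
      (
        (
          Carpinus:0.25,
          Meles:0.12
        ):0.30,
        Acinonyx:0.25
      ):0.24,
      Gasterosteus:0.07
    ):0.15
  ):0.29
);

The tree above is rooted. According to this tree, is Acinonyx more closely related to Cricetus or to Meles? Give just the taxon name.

Meles

The MRCA of Acinonyx and Meles subtends ((Carpinus,Meles),Acinonyx) (3 taxa).
The MRCA of Acinonyx and Cricetus is the root, subtending the entire tree (14 taxa).
The first is nested inside the second, so Acinonyx shares a more recent common ancestor with Meles.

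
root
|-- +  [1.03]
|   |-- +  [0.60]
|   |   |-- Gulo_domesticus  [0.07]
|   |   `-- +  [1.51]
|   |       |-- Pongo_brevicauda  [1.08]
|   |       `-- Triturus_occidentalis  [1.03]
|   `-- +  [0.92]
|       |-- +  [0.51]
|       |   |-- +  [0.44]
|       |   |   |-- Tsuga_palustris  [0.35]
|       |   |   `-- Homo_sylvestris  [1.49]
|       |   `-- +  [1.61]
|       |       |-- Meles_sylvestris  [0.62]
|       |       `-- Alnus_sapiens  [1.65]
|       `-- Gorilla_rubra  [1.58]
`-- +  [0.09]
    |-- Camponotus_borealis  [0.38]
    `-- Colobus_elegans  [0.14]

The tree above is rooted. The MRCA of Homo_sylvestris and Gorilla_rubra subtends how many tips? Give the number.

The MRCA of Homo_sylvestris and Gorilla_rubra is the node subtending (((Tsuga_palustris,Homo_sylvestris),(Meles_sylvestris,Alnus_sapiens)),Gorilla_rubra).
That clade contains 5 terminal taxa: Alnus_sapiens, Gorilla_rubra, Homo_sylvestris, Meles_sylvestris, Tsuga_palustris.

5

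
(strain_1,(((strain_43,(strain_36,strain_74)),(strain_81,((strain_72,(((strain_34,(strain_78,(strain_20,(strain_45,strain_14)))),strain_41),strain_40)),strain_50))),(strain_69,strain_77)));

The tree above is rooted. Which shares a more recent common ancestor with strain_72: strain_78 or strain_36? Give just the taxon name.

The MRCA of strain_72 and strain_78 subtends (strain_72,(((strain_34,(strain_78,(strain_20,(strain_45,strain_14)))),strain_41),strain_40)) (8 taxa).
The MRCA of strain_72 and strain_36 subtends ((strain_43,(strain_36,strain_74)),(strain_81,((strain_72,(((strain_34,(strain_78,(strain_20,(strain_45,strain_14)))),strain_41),strain_40)),strain_50))) (13 taxa).
The first is nested inside the second, so strain_72 shares a more recent common ancestor with strain_78.

strain_78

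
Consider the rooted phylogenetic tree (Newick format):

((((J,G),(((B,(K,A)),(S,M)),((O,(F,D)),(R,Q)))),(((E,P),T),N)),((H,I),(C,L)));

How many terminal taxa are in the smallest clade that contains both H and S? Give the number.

The MRCA of H and S is the root, so the clade is the entire tree.
That clade contains 20 terminal taxa: A, B, C, D, E, F, G, H, I, J, K, L, M, N, O, P, Q, R, S, T.

20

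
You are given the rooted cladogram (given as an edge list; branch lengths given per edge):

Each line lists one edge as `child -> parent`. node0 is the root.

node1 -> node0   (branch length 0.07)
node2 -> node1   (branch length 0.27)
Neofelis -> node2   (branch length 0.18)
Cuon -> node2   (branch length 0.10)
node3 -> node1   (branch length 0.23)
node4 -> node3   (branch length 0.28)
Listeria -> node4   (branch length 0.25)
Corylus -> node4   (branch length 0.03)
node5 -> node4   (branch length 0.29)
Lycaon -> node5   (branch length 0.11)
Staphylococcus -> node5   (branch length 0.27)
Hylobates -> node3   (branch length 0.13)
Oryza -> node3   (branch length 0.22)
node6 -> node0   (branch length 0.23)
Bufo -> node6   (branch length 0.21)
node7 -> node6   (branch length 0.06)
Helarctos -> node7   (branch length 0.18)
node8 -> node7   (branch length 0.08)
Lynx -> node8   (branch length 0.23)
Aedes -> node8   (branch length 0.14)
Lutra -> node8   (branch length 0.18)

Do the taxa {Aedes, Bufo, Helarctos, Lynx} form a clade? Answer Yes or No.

No

The MRCA of the listed taxa subtends (Bufo,(Helarctos,(Lynx,Aedes,Lutra))).
That clade also contains Lutra, which is not in the proposed group, so the group is not monophyletic.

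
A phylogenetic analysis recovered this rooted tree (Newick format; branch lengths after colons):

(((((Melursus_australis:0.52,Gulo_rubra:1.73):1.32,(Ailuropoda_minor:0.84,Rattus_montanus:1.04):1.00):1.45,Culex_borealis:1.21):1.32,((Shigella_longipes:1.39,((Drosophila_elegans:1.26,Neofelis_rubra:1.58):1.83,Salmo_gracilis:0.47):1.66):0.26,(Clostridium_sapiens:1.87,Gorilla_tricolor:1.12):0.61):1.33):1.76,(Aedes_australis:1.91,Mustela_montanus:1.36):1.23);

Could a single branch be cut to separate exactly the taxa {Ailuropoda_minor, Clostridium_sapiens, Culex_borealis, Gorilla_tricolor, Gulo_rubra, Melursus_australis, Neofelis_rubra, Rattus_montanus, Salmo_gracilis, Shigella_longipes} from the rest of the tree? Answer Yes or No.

The MRCA of the listed taxa subtends ((((Melursus_australis,Gulo_rubra),(Ailuropoda_minor,Rattus_montanus)),Culex_borealis),((Shigella_longipes,((Drosophila_elegans,Neofelis_rubra),Salmo_gracilis)),(Clostridium_sapiens,Gorilla_tricolor))).
That clade also contains Drosophila_elegans, which is not in the proposed group, so the group is not monophyletic.

No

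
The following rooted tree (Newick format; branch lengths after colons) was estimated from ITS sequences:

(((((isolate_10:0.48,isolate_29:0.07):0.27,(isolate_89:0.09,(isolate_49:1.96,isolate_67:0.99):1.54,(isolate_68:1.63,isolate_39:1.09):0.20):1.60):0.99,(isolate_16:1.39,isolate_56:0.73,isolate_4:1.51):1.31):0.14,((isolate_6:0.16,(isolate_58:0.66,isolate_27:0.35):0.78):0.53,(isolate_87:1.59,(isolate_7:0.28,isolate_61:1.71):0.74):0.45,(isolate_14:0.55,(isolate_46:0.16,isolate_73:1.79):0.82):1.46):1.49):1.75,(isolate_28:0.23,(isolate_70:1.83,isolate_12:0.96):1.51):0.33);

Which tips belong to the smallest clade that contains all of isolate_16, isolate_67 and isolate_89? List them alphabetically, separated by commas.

Tracing isolate_16: it sits inside (isolate_16,isolate_56,isolate_4).
Tracing isolate_67: it sits inside (isolate_49,isolate_67).
Tracing isolate_89: it sits inside (isolate_89,(isolate_49,isolate_67),(isolate_68,isolate_39)).
The smallest clade enclosing all 3 is (((isolate_10,isolate_29),(isolate_89,(isolate_49,isolate_67),(isolate_68,isolate_39))),(isolate_16,isolate_56,isolate_4)); the answer is its 10 terminal taxa in alphabetical order.

isolate_10, isolate_16, isolate_29, isolate_39, isolate_4, isolate_49, isolate_56, isolate_67, isolate_68, isolate_89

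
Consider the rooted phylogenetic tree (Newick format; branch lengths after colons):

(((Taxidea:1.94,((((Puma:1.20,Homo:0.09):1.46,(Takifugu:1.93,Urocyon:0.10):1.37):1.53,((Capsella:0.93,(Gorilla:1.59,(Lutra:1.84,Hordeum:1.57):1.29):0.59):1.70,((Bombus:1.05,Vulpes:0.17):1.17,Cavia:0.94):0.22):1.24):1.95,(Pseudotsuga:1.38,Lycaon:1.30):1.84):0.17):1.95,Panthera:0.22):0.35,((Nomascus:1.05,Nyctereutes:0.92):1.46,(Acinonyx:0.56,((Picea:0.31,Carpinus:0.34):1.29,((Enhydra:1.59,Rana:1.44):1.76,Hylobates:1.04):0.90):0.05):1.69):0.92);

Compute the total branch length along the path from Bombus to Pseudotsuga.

The path runs Bombus → … → MRCA → … → Pseudotsuga; the MRCA is the node subtending ((((Puma,Homo),(Takifugu,Urocyon)),((Capsella,(Gorilla,(Lutra,Hordeum))),((Bombus,Vulpes),Cavia))),(Pseudotsuga,Lycaon)).
Branch lengths along that path: 1.05 + 1.17 + 0.22 + 1.24 + 1.95 + 1.84 + 1.38 = 8.85.

8.85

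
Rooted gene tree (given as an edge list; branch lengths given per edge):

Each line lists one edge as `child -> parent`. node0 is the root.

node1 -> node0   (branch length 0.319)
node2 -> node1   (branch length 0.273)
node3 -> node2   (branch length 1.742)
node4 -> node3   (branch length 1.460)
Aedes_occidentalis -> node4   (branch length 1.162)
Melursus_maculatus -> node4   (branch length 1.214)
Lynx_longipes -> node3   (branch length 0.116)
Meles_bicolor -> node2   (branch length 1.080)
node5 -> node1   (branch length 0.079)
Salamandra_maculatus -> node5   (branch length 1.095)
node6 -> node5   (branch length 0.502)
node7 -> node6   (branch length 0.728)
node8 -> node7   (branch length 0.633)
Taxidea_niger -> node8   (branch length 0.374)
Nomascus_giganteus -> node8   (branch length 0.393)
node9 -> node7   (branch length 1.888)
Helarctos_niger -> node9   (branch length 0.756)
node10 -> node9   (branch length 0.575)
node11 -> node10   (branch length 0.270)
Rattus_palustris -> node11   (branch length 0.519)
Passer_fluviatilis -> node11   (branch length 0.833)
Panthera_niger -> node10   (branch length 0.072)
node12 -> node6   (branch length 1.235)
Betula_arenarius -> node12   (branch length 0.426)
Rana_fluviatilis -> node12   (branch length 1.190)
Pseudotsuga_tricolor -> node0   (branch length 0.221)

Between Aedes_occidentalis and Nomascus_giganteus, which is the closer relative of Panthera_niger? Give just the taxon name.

The MRCA of Panthera_niger and Nomascus_giganteus subtends ((Taxidea_niger,Nomascus_giganteus),(Helarctos_niger,((Rattus_palustris,Passer_fluviatilis),Panthera_niger))) (6 taxa).
The MRCA of Panthera_niger and Aedes_occidentalis subtends ((((Aedes_occidentalis,Melursus_maculatus),Lynx_longipes),Meles_bicolor),(Salamandra_maculatus,(((Taxidea_niger,Nomascus_giganteus),(Helarctos_niger,((Rattus_palustris,Passer_fluviatilis),Panthera_niger))),(Betula_arenarius,Rana_fluviatilis)))) (13 taxa).
The first is nested inside the second, so Panthera_niger shares a more recent common ancestor with Nomascus_giganteus.

Nomascus_giganteus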